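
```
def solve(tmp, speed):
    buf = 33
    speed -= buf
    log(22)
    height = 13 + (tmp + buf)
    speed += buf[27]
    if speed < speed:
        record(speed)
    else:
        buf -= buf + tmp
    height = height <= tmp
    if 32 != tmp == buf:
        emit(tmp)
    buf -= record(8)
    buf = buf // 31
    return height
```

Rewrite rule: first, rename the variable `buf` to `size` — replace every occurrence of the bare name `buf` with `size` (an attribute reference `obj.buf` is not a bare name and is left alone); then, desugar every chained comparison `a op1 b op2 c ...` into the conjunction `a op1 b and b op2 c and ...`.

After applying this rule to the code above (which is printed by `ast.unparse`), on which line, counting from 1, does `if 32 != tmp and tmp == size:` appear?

Transformed code:
def solve(tmp, speed):
    size = 33
    speed -= size
    log(22)
    height = 13 + (tmp + size)
    speed += size[27]
    if speed < speed:
        record(speed)
    else:
        size -= size + tmp
    height = height <= tmp
    if 32 != tmp and tmp == size:
        emit(tmp)
    size -= record(8)
    size = size // 31
    return height

12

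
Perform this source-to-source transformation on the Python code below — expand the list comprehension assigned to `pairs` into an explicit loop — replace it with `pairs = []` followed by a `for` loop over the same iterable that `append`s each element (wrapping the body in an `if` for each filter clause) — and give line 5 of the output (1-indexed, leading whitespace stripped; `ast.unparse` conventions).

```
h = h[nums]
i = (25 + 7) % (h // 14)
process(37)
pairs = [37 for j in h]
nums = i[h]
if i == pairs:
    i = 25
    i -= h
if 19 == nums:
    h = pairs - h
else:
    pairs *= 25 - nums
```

for j in h:

Transformed code:
h = h[nums]
i = (25 + 7) % (h // 14)
process(37)
pairs = []
for j in h:
    pairs.append(37)
nums = i[h]
if i == pairs:
    i = 25
    i -= h
if 19 == nums:
    h = pairs - h
else:
    pairs *= 25 - nums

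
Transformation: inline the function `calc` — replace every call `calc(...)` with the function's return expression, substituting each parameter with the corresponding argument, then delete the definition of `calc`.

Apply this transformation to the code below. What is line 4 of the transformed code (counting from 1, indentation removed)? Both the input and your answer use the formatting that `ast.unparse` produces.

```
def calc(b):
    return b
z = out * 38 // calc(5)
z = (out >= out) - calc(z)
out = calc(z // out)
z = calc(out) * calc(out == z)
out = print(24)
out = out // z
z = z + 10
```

z = out * (out == z)

Transformed code:
z = out * 38 // 5
z = (out >= out) - z
out = z // out
z = out * (out == z)
out = print(24)
out = out // z
z = z + 10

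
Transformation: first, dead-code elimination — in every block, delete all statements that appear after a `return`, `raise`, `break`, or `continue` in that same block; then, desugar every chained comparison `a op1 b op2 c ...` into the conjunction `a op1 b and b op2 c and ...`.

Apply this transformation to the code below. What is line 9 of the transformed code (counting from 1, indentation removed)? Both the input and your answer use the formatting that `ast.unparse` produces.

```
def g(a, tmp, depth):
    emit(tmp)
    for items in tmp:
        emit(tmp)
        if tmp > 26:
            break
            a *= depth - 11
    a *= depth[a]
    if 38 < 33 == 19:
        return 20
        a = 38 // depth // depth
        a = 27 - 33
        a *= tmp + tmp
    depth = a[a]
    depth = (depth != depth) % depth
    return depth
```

Transformed code:
def g(a, tmp, depth):
    emit(tmp)
    for items in tmp:
        emit(tmp)
        if tmp > 26:
            break
    a *= depth[a]
    if 38 < 33 and 33 == 19:
        return 20
    depth = a[a]
    depth = (depth != depth) % depth
    return depth

return 20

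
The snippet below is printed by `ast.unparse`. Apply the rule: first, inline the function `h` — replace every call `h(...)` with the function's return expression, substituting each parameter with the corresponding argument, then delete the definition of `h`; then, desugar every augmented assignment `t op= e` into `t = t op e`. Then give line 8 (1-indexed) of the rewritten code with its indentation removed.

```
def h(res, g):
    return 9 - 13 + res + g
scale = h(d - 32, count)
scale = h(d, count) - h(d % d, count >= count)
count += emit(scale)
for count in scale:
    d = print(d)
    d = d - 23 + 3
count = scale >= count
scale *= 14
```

scale = scale * 14

Transformed code:
scale = 9 - 13 + (d - 32) + count
scale = 9 - 13 + d + count - (9 - 13 + d % d + (count >= count))
count = count + emit(scale)
for count in scale:
    d = print(d)
    d = d - 23 + 3
count = scale >= count
scale = scale * 14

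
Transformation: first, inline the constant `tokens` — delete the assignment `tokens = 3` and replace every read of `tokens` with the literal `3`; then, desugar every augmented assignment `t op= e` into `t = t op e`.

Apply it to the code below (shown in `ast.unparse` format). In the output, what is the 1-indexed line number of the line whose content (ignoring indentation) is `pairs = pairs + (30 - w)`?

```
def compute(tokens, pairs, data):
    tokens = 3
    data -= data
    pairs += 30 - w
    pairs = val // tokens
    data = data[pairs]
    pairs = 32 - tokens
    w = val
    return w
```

3

Transformed code:
def compute(tokens, pairs, data):
    data = data - data
    pairs = pairs + (30 - w)
    pairs = val // 3
    data = data[pairs]
    pairs = 32 - 3
    w = val
    return w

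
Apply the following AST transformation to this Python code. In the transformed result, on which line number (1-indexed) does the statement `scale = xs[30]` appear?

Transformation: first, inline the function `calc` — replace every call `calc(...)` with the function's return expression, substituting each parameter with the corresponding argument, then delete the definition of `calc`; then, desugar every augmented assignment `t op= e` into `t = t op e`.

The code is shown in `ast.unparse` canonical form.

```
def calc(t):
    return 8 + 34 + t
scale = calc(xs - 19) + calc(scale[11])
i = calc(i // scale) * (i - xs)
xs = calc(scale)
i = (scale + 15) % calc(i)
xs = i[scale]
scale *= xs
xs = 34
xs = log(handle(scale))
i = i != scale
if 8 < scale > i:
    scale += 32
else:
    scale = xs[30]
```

13

Transformed code:
scale = 8 + 34 + (xs - 19) + (8 + 34 + scale[11])
i = (8 + 34 + i // scale) * (i - xs)
xs = 8 + 34 + scale
i = (scale + 15) % (8 + 34 + i)
xs = i[scale]
scale = scale * xs
xs = 34
xs = log(handle(scale))
i = i != scale
if 8 < scale > i:
    scale = scale + 32
else:
    scale = xs[30]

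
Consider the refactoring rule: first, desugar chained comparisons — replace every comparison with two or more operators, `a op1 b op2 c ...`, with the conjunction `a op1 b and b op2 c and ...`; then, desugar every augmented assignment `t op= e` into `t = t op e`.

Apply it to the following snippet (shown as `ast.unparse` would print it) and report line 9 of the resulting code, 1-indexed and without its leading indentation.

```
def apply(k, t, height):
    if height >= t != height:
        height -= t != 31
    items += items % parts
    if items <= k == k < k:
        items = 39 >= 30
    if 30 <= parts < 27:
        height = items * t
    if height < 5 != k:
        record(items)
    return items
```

Transformed code:
def apply(k, t, height):
    if height >= t and t != height:
        height = height - (t != 31)
    items = items + items % parts
    if items <= k and k == k and (k < k):
        items = 39 >= 30
    if 30 <= parts and parts < 27:
        height = items * t
    if height < 5 and 5 != k:
        record(items)
    return items

if height < 5 and 5 != k:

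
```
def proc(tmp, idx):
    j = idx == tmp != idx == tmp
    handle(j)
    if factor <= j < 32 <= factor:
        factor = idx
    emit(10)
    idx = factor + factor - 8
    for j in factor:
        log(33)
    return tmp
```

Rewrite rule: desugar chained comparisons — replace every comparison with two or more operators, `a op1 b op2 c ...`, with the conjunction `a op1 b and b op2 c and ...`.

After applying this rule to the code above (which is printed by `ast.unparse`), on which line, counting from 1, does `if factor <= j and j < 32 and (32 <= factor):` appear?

Transformed code:
def proc(tmp, idx):
    j = idx == tmp and tmp != idx and (idx == tmp)
    handle(j)
    if factor <= j and j < 32 and (32 <= factor):
        factor = idx
    emit(10)
    idx = factor + factor - 8
    for j in factor:
        log(33)
    return tmp

4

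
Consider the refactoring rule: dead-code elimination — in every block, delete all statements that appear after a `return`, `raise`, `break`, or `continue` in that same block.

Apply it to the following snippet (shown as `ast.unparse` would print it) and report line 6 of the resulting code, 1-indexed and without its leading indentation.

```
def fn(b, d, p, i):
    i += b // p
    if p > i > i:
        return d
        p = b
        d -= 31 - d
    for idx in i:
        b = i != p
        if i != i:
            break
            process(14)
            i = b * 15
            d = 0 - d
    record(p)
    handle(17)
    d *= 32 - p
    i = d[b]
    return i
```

Transformed code:
def fn(b, d, p, i):
    i += b // p
    if p > i > i:
        return d
    for idx in i:
        b = i != p
        if i != i:
            break
    record(p)
    handle(17)
    d *= 32 - p
    i = d[b]
    return i

b = i != p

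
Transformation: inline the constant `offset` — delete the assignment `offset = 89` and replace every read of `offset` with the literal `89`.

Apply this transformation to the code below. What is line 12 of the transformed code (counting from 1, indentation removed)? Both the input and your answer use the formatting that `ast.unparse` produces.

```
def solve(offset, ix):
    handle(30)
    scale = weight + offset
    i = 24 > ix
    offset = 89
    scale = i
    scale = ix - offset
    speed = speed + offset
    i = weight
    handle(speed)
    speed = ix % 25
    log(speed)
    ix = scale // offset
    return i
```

Transformed code:
def solve(offset, ix):
    handle(30)
    scale = weight + 89
    i = 24 > ix
    scale = i
    scale = ix - 89
    speed = speed + 89
    i = weight
    handle(speed)
    speed = ix % 25
    log(speed)
    ix = scale // 89
    return i

ix = scale // 89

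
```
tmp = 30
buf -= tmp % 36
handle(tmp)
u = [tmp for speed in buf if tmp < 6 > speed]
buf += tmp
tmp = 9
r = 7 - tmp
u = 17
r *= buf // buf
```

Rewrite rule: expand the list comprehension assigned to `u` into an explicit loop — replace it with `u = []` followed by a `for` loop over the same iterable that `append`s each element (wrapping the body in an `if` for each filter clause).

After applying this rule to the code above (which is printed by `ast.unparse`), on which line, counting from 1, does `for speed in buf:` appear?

5

Transformed code:
tmp = 30
buf -= tmp % 36
handle(tmp)
u = []
for speed in buf:
    if tmp < 6 > speed:
        u.append(tmp)
buf += tmp
tmp = 9
r = 7 - tmp
u = 17
r *= buf // buf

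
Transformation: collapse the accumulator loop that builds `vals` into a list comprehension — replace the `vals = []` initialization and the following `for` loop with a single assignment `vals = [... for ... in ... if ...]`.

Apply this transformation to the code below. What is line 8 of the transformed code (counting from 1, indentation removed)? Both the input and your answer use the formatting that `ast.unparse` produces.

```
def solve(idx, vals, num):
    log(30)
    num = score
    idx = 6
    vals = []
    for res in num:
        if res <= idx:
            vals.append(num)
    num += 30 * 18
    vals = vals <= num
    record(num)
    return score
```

Transformed code:
def solve(idx, vals, num):
    log(30)
    num = score
    idx = 6
    vals = [num for res in num if res <= idx]
    num += 30 * 18
    vals = vals <= num
    record(num)
    return score

record(num)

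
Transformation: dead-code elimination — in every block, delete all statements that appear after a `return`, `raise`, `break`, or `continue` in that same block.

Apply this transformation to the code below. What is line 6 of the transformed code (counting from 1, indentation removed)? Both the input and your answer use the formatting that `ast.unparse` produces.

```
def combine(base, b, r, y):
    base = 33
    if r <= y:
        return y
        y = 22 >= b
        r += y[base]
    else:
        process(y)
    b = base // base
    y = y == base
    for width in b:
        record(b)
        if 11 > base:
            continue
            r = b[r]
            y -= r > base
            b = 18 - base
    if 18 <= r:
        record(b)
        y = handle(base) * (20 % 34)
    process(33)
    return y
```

process(y)

Transformed code:
def combine(base, b, r, y):
    base = 33
    if r <= y:
        return y
    else:
        process(y)
    b = base // base
    y = y == base
    for width in b:
        record(b)
        if 11 > base:
            continue
    if 18 <= r:
        record(b)
        y = handle(base) * (20 % 34)
    process(33)
    return y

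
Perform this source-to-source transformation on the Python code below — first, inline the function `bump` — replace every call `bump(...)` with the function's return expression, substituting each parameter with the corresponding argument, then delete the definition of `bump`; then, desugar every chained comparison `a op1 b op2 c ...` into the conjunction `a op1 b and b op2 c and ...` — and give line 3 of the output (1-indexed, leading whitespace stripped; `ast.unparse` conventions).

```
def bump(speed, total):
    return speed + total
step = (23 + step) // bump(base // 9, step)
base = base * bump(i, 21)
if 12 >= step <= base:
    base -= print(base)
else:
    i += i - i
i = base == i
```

Transformed code:
step = (23 + step) // (base // 9 + step)
base = base * (i + 21)
if 12 >= step and step <= base:
    base -= print(base)
else:
    i += i - i
i = base == i

if 12 >= step and step <= base:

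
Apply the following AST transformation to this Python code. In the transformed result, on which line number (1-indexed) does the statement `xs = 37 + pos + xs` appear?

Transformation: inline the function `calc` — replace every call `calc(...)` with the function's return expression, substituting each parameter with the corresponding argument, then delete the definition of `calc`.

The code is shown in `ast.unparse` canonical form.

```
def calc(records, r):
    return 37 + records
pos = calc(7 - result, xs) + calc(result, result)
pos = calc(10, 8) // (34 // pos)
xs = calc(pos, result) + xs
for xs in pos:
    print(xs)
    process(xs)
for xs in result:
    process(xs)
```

Transformed code:
pos = 37 + (7 - result) + (37 + result)
pos = (37 + 10) // (34 // pos)
xs = 37 + pos + xs
for xs in pos:
    print(xs)
    process(xs)
for xs in result:
    process(xs)

3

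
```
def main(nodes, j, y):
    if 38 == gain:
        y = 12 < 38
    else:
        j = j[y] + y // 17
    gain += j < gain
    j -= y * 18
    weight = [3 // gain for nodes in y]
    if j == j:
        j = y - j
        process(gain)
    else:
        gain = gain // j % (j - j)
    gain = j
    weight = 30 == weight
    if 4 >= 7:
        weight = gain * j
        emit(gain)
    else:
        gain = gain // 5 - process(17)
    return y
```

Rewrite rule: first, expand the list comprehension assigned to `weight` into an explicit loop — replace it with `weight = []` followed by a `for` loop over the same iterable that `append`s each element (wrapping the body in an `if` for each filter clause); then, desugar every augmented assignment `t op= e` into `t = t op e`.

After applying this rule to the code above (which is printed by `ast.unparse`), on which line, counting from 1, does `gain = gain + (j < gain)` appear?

6

Transformed code:
def main(nodes, j, y):
    if 38 == gain:
        y = 12 < 38
    else:
        j = j[y] + y // 17
    gain = gain + (j < gain)
    j = j - y * 18
    weight = []
    for nodes in y:
        weight.append(3 // gain)
    if j == j:
        j = y - j
        process(gain)
    else:
        gain = gain // j % (j - j)
    gain = j
    weight = 30 == weight
    if 4 >= 7:
        weight = gain * j
        emit(gain)
    else:
        gain = gain // 5 - process(17)
    return y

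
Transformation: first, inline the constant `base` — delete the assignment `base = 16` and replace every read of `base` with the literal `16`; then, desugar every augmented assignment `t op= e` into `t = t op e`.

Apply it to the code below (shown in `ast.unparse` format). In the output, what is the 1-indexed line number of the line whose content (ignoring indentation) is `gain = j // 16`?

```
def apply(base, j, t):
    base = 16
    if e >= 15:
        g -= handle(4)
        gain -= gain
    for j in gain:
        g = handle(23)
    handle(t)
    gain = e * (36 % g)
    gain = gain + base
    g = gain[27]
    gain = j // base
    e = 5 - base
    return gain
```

Transformed code:
def apply(base, j, t):
    if e >= 15:
        g = g - handle(4)
        gain = gain - gain
    for j in gain:
        g = handle(23)
    handle(t)
    gain = e * (36 % g)
    gain = gain + 16
    g = gain[27]
    gain = j // 16
    e = 5 - 16
    return gain

11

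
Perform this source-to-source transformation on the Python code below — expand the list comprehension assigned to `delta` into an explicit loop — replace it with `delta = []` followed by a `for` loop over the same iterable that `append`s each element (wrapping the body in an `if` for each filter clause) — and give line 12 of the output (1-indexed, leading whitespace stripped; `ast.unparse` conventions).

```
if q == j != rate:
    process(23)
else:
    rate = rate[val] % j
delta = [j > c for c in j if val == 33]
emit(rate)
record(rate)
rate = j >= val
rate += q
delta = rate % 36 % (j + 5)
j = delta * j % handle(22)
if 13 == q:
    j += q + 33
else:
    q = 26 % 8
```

Transformed code:
if q == j != rate:
    process(23)
else:
    rate = rate[val] % j
delta = []
for c in j:
    if val == 33:
        delta.append(j > c)
emit(rate)
record(rate)
rate = j >= val
rate += q
delta = rate % 36 % (j + 5)
j = delta * j % handle(22)
if 13 == q:
    j += q + 33
else:
    q = 26 % 8

rate += q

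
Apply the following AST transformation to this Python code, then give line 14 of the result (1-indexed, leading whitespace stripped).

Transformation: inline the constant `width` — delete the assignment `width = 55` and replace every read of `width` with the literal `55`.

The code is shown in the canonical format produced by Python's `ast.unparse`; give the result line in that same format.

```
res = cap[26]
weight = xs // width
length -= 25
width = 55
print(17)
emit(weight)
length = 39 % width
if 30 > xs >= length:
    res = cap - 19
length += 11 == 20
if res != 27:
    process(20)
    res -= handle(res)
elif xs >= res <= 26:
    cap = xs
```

cap = xs

Transformed code:
res = cap[26]
weight = xs // 55
length -= 25
print(17)
emit(weight)
length = 39 % 55
if 30 > xs >= length:
    res = cap - 19
length += 11 == 20
if res != 27:
    process(20)
    res -= handle(res)
elif xs >= res <= 26:
    cap = xs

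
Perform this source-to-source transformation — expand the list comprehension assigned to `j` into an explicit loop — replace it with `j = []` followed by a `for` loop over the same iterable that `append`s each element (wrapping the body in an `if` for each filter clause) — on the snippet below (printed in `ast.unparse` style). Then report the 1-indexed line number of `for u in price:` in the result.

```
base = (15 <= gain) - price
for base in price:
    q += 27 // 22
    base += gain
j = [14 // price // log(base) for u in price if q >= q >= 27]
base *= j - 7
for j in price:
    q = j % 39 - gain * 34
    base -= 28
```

6

Transformed code:
base = (15 <= gain) - price
for base in price:
    q += 27 // 22
    base += gain
j = []
for u in price:
    if q >= q >= 27:
        j.append(14 // price // log(base))
base *= j - 7
for j in price:
    q = j % 39 - gain * 34
    base -= 28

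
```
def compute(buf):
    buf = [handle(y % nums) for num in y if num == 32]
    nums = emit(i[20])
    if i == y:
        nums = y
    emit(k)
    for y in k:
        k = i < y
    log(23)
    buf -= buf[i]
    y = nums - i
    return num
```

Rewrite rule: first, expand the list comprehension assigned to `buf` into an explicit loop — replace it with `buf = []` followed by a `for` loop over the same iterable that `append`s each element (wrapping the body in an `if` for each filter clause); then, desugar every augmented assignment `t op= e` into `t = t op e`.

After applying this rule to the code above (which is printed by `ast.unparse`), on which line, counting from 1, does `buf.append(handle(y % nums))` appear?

5

Transformed code:
def compute(buf):
    buf = []
    for num in y:
        if num == 32:
            buf.append(handle(y % nums))
    nums = emit(i[20])
    if i == y:
        nums = y
    emit(k)
    for y in k:
        k = i < y
    log(23)
    buf = buf - buf[i]
    y = nums - i
    return num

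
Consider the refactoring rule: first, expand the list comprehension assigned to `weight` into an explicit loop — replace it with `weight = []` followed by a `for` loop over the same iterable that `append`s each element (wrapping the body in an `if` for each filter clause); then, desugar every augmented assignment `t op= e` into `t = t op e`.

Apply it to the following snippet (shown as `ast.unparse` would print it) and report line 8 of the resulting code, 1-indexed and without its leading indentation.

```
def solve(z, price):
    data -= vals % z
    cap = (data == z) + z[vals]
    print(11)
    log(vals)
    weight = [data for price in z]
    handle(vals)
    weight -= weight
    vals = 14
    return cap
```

weight.append(data)

Transformed code:
def solve(z, price):
    data = data - vals % z
    cap = (data == z) + z[vals]
    print(11)
    log(vals)
    weight = []
    for price in z:
        weight.append(data)
    handle(vals)
    weight = weight - weight
    vals = 14
    return cap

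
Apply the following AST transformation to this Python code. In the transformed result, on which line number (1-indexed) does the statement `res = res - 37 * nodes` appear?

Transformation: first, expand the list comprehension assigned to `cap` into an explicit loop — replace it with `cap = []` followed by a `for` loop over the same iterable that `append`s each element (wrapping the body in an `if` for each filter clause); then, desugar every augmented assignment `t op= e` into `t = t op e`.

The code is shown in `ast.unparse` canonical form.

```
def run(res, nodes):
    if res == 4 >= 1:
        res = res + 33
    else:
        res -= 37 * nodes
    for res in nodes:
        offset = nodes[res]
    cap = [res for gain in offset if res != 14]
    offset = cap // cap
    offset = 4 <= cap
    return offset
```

5

Transformed code:
def run(res, nodes):
    if res == 4 >= 1:
        res = res + 33
    else:
        res = res - 37 * nodes
    for res in nodes:
        offset = nodes[res]
    cap = []
    for gain in offset:
        if res != 14:
            cap.append(res)
    offset = cap // cap
    offset = 4 <= cap
    return offset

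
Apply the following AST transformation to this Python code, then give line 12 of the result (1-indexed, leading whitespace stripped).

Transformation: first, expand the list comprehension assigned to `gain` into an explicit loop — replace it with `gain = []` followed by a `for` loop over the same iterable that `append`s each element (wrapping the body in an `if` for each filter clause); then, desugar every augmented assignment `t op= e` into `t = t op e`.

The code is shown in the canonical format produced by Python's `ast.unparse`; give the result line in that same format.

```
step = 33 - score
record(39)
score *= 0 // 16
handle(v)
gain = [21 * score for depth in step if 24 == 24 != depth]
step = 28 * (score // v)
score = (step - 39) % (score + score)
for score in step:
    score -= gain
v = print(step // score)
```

Transformed code:
step = 33 - score
record(39)
score = score * (0 // 16)
handle(v)
gain = []
for depth in step:
    if 24 == 24 != depth:
        gain.append(21 * score)
step = 28 * (score // v)
score = (step - 39) % (score + score)
for score in step:
    score = score - gain
v = print(step // score)

score = score - gain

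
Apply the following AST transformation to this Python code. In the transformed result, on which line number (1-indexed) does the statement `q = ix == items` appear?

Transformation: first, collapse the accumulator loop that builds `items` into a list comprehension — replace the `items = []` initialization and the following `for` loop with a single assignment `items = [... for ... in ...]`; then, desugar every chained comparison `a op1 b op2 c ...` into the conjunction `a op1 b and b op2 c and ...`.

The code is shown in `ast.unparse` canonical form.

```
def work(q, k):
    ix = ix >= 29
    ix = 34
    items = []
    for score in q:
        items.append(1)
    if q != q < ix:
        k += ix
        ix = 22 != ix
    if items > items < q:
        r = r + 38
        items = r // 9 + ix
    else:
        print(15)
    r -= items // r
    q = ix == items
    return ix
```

Transformed code:
def work(q, k):
    ix = ix >= 29
    ix = 34
    items = [1 for score in q]
    if q != q and q < ix:
        k += ix
        ix = 22 != ix
    if items > items and items < q:
        r = r + 38
        items = r // 9 + ix
    else:
        print(15)
    r -= items // r
    q = ix == items
    return ix

14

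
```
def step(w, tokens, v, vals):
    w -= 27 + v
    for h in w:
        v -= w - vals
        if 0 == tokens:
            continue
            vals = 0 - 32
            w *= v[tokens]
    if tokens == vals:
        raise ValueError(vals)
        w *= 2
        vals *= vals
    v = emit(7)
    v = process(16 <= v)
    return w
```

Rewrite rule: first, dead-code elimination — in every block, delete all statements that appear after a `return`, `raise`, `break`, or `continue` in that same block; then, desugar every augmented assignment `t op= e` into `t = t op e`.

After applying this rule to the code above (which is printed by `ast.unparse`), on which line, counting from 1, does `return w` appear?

Transformed code:
def step(w, tokens, v, vals):
    w = w - (27 + v)
    for h in w:
        v = v - (w - vals)
        if 0 == tokens:
            continue
    if tokens == vals:
        raise ValueError(vals)
    v = emit(7)
    v = process(16 <= v)
    return w

11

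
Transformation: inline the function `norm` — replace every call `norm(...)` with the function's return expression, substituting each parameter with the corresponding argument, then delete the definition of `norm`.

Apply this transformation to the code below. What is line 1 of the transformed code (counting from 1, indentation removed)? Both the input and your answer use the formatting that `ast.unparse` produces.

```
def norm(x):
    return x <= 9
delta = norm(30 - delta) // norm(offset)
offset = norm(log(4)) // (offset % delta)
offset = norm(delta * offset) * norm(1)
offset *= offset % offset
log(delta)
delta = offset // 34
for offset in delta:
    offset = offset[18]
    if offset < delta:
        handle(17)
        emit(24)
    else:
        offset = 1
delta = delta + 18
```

Transformed code:
delta = (30 - delta <= 9) // (offset <= 9)
offset = (log(4) <= 9) // (offset % delta)
offset = (delta * offset <= 9) * (1 <= 9)
offset *= offset % offset
log(delta)
delta = offset // 34
for offset in delta:
    offset = offset[18]
    if offset < delta:
        handle(17)
        emit(24)
    else:
        offset = 1
delta = delta + 18

delta = (30 - delta <= 9) // (offset <= 9)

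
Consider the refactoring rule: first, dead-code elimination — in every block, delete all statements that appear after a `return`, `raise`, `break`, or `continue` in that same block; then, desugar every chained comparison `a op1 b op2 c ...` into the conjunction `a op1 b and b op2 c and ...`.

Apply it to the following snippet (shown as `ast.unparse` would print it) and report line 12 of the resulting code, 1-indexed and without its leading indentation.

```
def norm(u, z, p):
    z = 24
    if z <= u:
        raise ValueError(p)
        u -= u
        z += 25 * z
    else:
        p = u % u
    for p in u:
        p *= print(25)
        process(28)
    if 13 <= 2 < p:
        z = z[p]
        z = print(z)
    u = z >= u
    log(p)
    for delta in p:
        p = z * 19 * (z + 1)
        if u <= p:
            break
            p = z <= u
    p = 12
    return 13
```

Transformed code:
def norm(u, z, p):
    z = 24
    if z <= u:
        raise ValueError(p)
    else:
        p = u % u
    for p in u:
        p *= print(25)
        process(28)
    if 13 <= 2 and 2 < p:
        z = z[p]
        z = print(z)
    u = z >= u
    log(p)
    for delta in p:
        p = z * 19 * (z + 1)
        if u <= p:
            break
    p = 12
    return 13

z = print(z)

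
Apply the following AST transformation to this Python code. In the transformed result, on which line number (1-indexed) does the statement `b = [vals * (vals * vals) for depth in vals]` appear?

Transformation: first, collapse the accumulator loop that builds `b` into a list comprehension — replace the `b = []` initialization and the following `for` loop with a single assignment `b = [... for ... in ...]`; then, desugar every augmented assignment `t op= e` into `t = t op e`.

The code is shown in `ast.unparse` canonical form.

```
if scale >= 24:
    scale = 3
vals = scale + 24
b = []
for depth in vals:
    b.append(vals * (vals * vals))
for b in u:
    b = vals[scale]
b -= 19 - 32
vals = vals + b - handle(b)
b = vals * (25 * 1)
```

4

Transformed code:
if scale >= 24:
    scale = 3
vals = scale + 24
b = [vals * (vals * vals) for depth in vals]
for b in u:
    b = vals[scale]
b = b - (19 - 32)
vals = vals + b - handle(b)
b = vals * (25 * 1)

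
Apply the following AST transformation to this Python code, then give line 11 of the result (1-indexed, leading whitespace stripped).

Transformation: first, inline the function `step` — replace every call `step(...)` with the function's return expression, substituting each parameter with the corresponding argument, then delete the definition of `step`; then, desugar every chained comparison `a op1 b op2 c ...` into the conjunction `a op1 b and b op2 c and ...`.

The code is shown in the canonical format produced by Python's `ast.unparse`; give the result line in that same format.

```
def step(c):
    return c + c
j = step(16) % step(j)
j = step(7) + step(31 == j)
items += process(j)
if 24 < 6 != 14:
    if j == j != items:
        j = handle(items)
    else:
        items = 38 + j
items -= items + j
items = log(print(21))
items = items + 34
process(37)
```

Transformed code:
j = (16 + 16) % (j + j)
j = 7 + 7 + ((31 == j) + (31 == j))
items += process(j)
if 24 < 6 and 6 != 14:
    if j == j and j != items:
        j = handle(items)
    else:
        items = 38 + j
items -= items + j
items = log(print(21))
items = items + 34
process(37)

items = items + 34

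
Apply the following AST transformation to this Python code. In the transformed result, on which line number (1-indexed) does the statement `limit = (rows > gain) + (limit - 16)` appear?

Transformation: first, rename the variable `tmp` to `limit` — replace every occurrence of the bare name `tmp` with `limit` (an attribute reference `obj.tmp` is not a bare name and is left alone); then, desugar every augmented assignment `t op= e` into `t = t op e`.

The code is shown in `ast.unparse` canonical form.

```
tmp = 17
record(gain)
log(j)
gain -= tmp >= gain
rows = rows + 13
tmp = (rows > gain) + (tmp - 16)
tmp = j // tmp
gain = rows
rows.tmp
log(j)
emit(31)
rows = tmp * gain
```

6

Transformed code:
limit = 17
record(gain)
log(j)
gain = gain - (limit >= gain)
rows = rows + 13
limit = (rows > gain) + (limit - 16)
limit = j // limit
gain = rows
rows.tmp
log(j)
emit(31)
rows = limit * gain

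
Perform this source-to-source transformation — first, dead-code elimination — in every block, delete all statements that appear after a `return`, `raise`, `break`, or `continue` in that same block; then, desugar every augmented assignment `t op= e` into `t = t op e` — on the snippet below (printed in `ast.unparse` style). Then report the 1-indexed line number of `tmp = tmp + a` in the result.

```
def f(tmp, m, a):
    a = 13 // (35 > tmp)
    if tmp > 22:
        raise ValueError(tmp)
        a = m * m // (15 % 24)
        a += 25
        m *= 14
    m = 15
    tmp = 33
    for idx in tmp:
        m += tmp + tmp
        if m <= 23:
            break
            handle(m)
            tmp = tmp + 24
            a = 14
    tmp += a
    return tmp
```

11

Transformed code:
def f(tmp, m, a):
    a = 13 // (35 > tmp)
    if tmp > 22:
        raise ValueError(tmp)
    m = 15
    tmp = 33
    for idx in tmp:
        m = m + (tmp + tmp)
        if m <= 23:
            break
    tmp = tmp + a
    return tmp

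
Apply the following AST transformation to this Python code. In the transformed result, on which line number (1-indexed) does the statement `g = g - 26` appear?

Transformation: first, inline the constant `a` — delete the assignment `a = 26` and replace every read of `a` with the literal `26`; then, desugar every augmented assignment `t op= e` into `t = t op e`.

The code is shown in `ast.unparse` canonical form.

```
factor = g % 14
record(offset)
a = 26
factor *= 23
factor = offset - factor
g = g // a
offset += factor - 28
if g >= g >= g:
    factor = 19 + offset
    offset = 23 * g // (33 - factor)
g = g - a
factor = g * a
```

10

Transformed code:
factor = g % 14
record(offset)
factor = factor * 23
factor = offset - factor
g = g // 26
offset = offset + (factor - 28)
if g >= g >= g:
    factor = 19 + offset
    offset = 23 * g // (33 - factor)
g = g - 26
factor = g * 26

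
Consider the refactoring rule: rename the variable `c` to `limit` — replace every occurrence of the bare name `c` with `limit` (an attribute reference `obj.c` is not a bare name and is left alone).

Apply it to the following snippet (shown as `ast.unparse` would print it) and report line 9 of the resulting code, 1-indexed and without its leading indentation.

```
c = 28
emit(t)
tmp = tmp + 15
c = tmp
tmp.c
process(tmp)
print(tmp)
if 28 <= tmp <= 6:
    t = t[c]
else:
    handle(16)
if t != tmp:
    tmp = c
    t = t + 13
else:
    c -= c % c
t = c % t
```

Transformed code:
limit = 28
emit(t)
tmp = tmp + 15
limit = tmp
tmp.c
process(tmp)
print(tmp)
if 28 <= tmp <= 6:
    t = t[limit]
else:
    handle(16)
if t != tmp:
    tmp = limit
    t = t + 13
else:
    limit -= limit % limit
t = limit % t

t = t[limit]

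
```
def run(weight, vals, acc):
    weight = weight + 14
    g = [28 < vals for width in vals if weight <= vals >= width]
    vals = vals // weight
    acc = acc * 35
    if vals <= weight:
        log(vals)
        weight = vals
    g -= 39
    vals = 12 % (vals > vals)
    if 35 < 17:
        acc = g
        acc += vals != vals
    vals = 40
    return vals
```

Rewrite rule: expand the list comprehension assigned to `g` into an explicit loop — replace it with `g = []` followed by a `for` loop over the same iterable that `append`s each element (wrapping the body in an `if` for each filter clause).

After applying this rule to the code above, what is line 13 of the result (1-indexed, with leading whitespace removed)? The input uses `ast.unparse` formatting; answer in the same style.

Transformed code:
def run(weight, vals, acc):
    weight = weight + 14
    g = []
    for width in vals:
        if weight <= vals >= width:
            g.append(28 < vals)
    vals = vals // weight
    acc = acc * 35
    if vals <= weight:
        log(vals)
        weight = vals
    g -= 39
    vals = 12 % (vals > vals)
    if 35 < 17:
        acc = g
        acc += vals != vals
    vals = 40
    return vals

vals = 12 % (vals > vals)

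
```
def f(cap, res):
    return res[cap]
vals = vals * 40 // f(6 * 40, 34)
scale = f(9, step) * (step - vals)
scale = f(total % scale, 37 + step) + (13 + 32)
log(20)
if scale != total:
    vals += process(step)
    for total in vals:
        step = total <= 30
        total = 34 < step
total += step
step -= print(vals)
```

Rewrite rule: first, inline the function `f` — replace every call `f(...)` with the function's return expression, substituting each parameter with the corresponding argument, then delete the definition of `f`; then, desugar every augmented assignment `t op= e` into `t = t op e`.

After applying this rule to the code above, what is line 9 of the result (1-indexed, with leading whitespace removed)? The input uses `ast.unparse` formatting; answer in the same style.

Transformed code:
vals = vals * 40 // 34[6 * 40]
scale = step[9] * (step - vals)
scale = (37 + step)[total % scale] + (13 + 32)
log(20)
if scale != total:
    vals = vals + process(step)
    for total in vals:
        step = total <= 30
        total = 34 < step
total = total + step
step = step - print(vals)

total = 34 < step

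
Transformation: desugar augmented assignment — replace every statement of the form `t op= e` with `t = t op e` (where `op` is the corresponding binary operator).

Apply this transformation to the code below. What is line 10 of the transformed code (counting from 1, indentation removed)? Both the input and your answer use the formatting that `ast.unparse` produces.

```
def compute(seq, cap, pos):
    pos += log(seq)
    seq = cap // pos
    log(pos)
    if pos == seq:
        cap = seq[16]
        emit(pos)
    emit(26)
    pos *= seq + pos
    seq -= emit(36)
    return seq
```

seq = seq - emit(36)

Transformed code:
def compute(seq, cap, pos):
    pos = pos + log(seq)
    seq = cap // pos
    log(pos)
    if pos == seq:
        cap = seq[16]
        emit(pos)
    emit(26)
    pos = pos * (seq + pos)
    seq = seq - emit(36)
    return seq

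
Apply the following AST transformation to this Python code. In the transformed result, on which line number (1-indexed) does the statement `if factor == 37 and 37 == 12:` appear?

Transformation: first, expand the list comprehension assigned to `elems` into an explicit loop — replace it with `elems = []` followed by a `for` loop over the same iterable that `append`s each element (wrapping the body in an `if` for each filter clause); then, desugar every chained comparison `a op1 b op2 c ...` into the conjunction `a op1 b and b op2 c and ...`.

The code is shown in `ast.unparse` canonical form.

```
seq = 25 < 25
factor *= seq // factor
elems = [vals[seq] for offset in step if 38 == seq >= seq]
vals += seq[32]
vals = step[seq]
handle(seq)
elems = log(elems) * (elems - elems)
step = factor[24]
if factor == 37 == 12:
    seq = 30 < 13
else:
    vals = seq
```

Transformed code:
seq = 25 < 25
factor *= seq // factor
elems = []
for offset in step:
    if 38 == seq and seq >= seq:
        elems.append(vals[seq])
vals += seq[32]
vals = step[seq]
handle(seq)
elems = log(elems) * (elems - elems)
step = factor[24]
if factor == 37 and 37 == 12:
    seq = 30 < 13
else:
    vals = seq

12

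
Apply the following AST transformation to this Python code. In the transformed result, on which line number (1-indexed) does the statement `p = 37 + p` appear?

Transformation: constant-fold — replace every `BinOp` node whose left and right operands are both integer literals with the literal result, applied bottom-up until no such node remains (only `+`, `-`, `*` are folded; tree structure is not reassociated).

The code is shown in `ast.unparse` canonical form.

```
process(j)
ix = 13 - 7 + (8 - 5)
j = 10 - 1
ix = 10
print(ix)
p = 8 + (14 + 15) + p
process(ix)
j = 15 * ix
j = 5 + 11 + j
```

6

Transformed code:
process(j)
ix = 9
j = 9
ix = 10
print(ix)
p = 37 + p
process(ix)
j = 15 * ix
j = 16 + j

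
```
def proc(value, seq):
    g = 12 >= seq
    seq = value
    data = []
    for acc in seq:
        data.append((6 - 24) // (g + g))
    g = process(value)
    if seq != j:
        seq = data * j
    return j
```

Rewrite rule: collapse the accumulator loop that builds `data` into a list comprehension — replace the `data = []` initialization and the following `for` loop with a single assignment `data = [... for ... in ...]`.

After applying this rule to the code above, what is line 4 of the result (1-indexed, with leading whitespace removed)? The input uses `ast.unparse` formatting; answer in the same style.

data = [(6 - 24) // (g + g) for acc in seq]

Transformed code:
def proc(value, seq):
    g = 12 >= seq
    seq = value
    data = [(6 - 24) // (g + g) for acc in seq]
    g = process(value)
    if seq != j:
        seq = data * j
    return j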